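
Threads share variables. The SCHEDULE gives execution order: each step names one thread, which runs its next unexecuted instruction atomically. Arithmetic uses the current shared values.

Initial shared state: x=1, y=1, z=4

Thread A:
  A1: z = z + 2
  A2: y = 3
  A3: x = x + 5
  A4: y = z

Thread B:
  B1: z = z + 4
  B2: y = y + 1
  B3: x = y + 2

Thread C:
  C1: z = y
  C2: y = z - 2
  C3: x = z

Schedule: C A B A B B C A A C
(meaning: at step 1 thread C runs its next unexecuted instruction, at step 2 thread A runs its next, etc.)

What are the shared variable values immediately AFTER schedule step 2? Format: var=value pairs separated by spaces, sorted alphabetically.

Step 1: thread C executes C1 (z = y). Shared: x=1 y=1 z=1. PCs: A@0 B@0 C@1
Step 2: thread A executes A1 (z = z + 2). Shared: x=1 y=1 z=3. PCs: A@1 B@0 C@1

Answer: x=1 y=1 z=3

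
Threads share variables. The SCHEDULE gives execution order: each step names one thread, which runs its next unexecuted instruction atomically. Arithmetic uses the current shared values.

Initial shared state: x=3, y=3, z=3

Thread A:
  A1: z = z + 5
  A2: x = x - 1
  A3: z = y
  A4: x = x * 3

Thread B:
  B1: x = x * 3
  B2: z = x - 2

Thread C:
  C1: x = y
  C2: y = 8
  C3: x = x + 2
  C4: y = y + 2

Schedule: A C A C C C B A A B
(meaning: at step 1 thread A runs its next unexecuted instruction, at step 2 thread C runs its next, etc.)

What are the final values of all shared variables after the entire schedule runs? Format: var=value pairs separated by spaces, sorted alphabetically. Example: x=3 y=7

Answer: x=36 y=10 z=34

Derivation:
Step 1: thread A executes A1 (z = z + 5). Shared: x=3 y=3 z=8. PCs: A@1 B@0 C@0
Step 2: thread C executes C1 (x = y). Shared: x=3 y=3 z=8. PCs: A@1 B@0 C@1
Step 3: thread A executes A2 (x = x - 1). Shared: x=2 y=3 z=8. PCs: A@2 B@0 C@1
Step 4: thread C executes C2 (y = 8). Shared: x=2 y=8 z=8. PCs: A@2 B@0 C@2
Step 5: thread C executes C3 (x = x + 2). Shared: x=4 y=8 z=8. PCs: A@2 B@0 C@3
Step 6: thread C executes C4 (y = y + 2). Shared: x=4 y=10 z=8. PCs: A@2 B@0 C@4
Step 7: thread B executes B1 (x = x * 3). Shared: x=12 y=10 z=8. PCs: A@2 B@1 C@4
Step 8: thread A executes A3 (z = y). Shared: x=12 y=10 z=10. PCs: A@3 B@1 C@4
Step 9: thread A executes A4 (x = x * 3). Shared: x=36 y=10 z=10. PCs: A@4 B@1 C@4
Step 10: thread B executes B2 (z = x - 2). Shared: x=36 y=10 z=34. PCs: A@4 B@2 C@4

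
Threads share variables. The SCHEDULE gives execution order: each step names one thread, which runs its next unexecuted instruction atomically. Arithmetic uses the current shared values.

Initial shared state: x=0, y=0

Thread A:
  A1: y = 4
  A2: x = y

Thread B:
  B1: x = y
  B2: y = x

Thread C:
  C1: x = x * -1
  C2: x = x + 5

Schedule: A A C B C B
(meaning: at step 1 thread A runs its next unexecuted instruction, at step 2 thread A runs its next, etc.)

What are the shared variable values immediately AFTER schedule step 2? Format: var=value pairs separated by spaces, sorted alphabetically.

Answer: x=4 y=4

Derivation:
Step 1: thread A executes A1 (y = 4). Shared: x=0 y=4. PCs: A@1 B@0 C@0
Step 2: thread A executes A2 (x = y). Shared: x=4 y=4. PCs: A@2 B@0 C@0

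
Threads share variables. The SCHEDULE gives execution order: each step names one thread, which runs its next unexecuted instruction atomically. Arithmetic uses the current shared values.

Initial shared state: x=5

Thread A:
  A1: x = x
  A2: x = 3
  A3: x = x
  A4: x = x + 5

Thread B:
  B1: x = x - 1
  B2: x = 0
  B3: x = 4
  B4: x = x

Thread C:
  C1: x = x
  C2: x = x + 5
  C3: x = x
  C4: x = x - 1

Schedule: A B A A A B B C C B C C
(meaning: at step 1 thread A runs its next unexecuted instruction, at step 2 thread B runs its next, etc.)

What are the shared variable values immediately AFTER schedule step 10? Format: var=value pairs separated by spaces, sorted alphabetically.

Answer: x=9

Derivation:
Step 1: thread A executes A1 (x = x). Shared: x=5. PCs: A@1 B@0 C@0
Step 2: thread B executes B1 (x = x - 1). Shared: x=4. PCs: A@1 B@1 C@0
Step 3: thread A executes A2 (x = 3). Shared: x=3. PCs: A@2 B@1 C@0
Step 4: thread A executes A3 (x = x). Shared: x=3. PCs: A@3 B@1 C@0
Step 5: thread A executes A4 (x = x + 5). Shared: x=8. PCs: A@4 B@1 C@0
Step 6: thread B executes B2 (x = 0). Shared: x=0. PCs: A@4 B@2 C@0
Step 7: thread B executes B3 (x = 4). Shared: x=4. PCs: A@4 B@3 C@0
Step 8: thread C executes C1 (x = x). Shared: x=4. PCs: A@4 B@3 C@1
Step 9: thread C executes C2 (x = x + 5). Shared: x=9. PCs: A@4 B@3 C@2
Step 10: thread B executes B4 (x = x). Shared: x=9. PCs: A@4 B@4 C@2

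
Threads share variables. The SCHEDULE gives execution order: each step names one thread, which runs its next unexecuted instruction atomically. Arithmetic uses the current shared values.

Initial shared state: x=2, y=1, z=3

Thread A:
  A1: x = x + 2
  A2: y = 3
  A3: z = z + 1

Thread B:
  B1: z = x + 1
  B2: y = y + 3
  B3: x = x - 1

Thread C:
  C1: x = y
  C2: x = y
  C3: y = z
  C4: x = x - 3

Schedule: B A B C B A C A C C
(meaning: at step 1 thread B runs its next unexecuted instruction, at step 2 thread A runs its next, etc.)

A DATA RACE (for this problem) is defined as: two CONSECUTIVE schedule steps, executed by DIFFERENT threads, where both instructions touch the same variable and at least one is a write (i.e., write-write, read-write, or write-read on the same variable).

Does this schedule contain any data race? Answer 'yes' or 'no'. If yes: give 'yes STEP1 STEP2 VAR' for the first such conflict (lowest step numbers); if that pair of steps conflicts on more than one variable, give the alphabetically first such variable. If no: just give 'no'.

Answer: yes 1 2 x

Derivation:
Steps 1,2: B(z = x + 1) vs A(x = x + 2). RACE on x (R-W).
Steps 2,3: A(r=x,w=x) vs B(r=y,w=y). No conflict.
Steps 3,4: B(y = y + 3) vs C(x = y). RACE on y (W-R).
Steps 4,5: C(x = y) vs B(x = x - 1). RACE on x (W-W).
Steps 5,6: B(r=x,w=x) vs A(r=-,w=y). No conflict.
Steps 6,7: A(y = 3) vs C(x = y). RACE on y (W-R).
Steps 7,8: C(r=y,w=x) vs A(r=z,w=z). No conflict.
Steps 8,9: A(z = z + 1) vs C(y = z). RACE on z (W-R).
Steps 9,10: same thread (C). No race.
First conflict at steps 1,2.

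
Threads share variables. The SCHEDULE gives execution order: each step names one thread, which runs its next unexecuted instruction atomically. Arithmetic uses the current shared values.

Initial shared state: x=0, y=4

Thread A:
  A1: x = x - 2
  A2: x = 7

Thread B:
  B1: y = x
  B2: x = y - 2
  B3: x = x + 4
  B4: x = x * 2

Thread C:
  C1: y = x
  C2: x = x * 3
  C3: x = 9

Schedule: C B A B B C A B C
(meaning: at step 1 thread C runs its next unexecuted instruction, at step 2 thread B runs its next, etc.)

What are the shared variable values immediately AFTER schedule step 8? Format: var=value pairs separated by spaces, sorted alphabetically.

Step 1: thread C executes C1 (y = x). Shared: x=0 y=0. PCs: A@0 B@0 C@1
Step 2: thread B executes B1 (y = x). Shared: x=0 y=0. PCs: A@0 B@1 C@1
Step 3: thread A executes A1 (x = x - 2). Shared: x=-2 y=0. PCs: A@1 B@1 C@1
Step 4: thread B executes B2 (x = y - 2). Shared: x=-2 y=0. PCs: A@1 B@2 C@1
Step 5: thread B executes B3 (x = x + 4). Shared: x=2 y=0. PCs: A@1 B@3 C@1
Step 6: thread C executes C2 (x = x * 3). Shared: x=6 y=0. PCs: A@1 B@3 C@2
Step 7: thread A executes A2 (x = 7). Shared: x=7 y=0. PCs: A@2 B@3 C@2
Step 8: thread B executes B4 (x = x * 2). Shared: x=14 y=0. PCs: A@2 B@4 C@2

Answer: x=14 y=0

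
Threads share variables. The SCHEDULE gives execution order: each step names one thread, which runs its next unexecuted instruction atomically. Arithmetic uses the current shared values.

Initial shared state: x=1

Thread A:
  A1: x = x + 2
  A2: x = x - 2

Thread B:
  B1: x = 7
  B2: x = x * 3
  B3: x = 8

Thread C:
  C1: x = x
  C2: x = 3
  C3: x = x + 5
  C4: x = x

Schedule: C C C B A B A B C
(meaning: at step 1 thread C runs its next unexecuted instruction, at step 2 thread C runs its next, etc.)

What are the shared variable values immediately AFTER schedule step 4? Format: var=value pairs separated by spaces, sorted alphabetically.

Step 1: thread C executes C1 (x = x). Shared: x=1. PCs: A@0 B@0 C@1
Step 2: thread C executes C2 (x = 3). Shared: x=3. PCs: A@0 B@0 C@2
Step 3: thread C executes C3 (x = x + 5). Shared: x=8. PCs: A@0 B@0 C@3
Step 4: thread B executes B1 (x = 7). Shared: x=7. PCs: A@0 B@1 C@3

Answer: x=7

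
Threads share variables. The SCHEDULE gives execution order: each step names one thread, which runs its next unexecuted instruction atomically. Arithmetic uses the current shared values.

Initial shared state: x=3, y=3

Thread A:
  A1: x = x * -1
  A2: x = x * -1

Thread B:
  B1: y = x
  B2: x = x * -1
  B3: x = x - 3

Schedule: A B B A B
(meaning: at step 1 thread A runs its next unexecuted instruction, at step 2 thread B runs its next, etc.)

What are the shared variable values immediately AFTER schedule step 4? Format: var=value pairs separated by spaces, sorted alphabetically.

Step 1: thread A executes A1 (x = x * -1). Shared: x=-3 y=3. PCs: A@1 B@0
Step 2: thread B executes B1 (y = x). Shared: x=-3 y=-3. PCs: A@1 B@1
Step 3: thread B executes B2 (x = x * -1). Shared: x=3 y=-3. PCs: A@1 B@2
Step 4: thread A executes A2 (x = x * -1). Shared: x=-3 y=-3. PCs: A@2 B@2

Answer: x=-3 y=-3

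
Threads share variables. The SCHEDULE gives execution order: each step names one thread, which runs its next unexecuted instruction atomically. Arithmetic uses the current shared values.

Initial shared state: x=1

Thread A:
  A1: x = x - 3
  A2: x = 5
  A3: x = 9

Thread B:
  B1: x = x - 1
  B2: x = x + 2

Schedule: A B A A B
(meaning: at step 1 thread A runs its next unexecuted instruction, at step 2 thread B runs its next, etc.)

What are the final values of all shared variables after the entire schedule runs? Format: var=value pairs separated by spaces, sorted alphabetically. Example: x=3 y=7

Step 1: thread A executes A1 (x = x - 3). Shared: x=-2. PCs: A@1 B@0
Step 2: thread B executes B1 (x = x - 1). Shared: x=-3. PCs: A@1 B@1
Step 3: thread A executes A2 (x = 5). Shared: x=5. PCs: A@2 B@1
Step 4: thread A executes A3 (x = 9). Shared: x=9. PCs: A@3 B@1
Step 5: thread B executes B2 (x = x + 2). Shared: x=11. PCs: A@3 B@2

Answer: x=11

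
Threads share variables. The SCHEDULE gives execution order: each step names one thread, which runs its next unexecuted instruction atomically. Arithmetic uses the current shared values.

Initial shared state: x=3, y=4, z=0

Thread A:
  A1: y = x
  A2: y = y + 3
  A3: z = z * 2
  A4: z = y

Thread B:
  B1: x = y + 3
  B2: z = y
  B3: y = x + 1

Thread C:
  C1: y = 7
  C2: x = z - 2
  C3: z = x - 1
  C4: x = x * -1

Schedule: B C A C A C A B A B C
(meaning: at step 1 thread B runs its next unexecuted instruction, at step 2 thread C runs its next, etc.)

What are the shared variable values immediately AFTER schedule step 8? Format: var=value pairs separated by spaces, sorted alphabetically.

Step 1: thread B executes B1 (x = y + 3). Shared: x=7 y=4 z=0. PCs: A@0 B@1 C@0
Step 2: thread C executes C1 (y = 7). Shared: x=7 y=7 z=0. PCs: A@0 B@1 C@1
Step 3: thread A executes A1 (y = x). Shared: x=7 y=7 z=0. PCs: A@1 B@1 C@1
Step 4: thread C executes C2 (x = z - 2). Shared: x=-2 y=7 z=0. PCs: A@1 B@1 C@2
Step 5: thread A executes A2 (y = y + 3). Shared: x=-2 y=10 z=0. PCs: A@2 B@1 C@2
Step 6: thread C executes C3 (z = x - 1). Shared: x=-2 y=10 z=-3. PCs: A@2 B@1 C@3
Step 7: thread A executes A3 (z = z * 2). Shared: x=-2 y=10 z=-6. PCs: A@3 B@1 C@3
Step 8: thread B executes B2 (z = y). Shared: x=-2 y=10 z=10. PCs: A@3 B@2 C@3

Answer: x=-2 y=10 z=10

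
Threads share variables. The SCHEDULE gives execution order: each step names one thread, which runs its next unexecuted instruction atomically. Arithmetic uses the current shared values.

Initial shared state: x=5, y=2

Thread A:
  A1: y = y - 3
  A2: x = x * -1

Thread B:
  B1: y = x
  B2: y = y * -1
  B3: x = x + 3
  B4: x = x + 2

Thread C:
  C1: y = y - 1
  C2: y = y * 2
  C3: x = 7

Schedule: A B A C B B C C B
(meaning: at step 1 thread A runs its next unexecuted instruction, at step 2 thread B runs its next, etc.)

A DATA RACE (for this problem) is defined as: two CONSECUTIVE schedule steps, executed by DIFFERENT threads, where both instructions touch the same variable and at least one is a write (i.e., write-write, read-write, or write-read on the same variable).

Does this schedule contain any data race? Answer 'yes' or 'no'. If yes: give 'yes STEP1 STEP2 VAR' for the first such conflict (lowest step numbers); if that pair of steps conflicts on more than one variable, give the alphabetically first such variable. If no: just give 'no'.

Steps 1,2: A(y = y - 3) vs B(y = x). RACE on y (W-W).
Steps 2,3: B(y = x) vs A(x = x * -1). RACE on x (R-W).
Steps 3,4: A(r=x,w=x) vs C(r=y,w=y). No conflict.
Steps 4,5: C(y = y - 1) vs B(y = y * -1). RACE on y (W-W).
Steps 5,6: same thread (B). No race.
Steps 6,7: B(r=x,w=x) vs C(r=y,w=y). No conflict.
Steps 7,8: same thread (C). No race.
Steps 8,9: C(x = 7) vs B(x = x + 2). RACE on x (W-W).
First conflict at steps 1,2.

Answer: yes 1 2 y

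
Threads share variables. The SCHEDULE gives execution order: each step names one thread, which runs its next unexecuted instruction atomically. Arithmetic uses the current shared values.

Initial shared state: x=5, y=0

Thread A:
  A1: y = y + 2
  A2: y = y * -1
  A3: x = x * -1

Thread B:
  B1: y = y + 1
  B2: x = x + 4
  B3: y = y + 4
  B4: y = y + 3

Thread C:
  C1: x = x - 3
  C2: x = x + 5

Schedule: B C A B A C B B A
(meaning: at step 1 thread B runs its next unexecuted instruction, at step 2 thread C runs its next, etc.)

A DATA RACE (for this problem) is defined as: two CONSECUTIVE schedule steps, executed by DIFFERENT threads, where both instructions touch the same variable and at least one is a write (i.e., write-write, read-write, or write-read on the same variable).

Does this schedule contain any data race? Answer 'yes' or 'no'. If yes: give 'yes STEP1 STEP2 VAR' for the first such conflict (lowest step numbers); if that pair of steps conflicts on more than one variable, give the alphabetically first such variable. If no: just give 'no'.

Answer: no

Derivation:
Steps 1,2: B(r=y,w=y) vs C(r=x,w=x). No conflict.
Steps 2,3: C(r=x,w=x) vs A(r=y,w=y). No conflict.
Steps 3,4: A(r=y,w=y) vs B(r=x,w=x). No conflict.
Steps 4,5: B(r=x,w=x) vs A(r=y,w=y). No conflict.
Steps 5,6: A(r=y,w=y) vs C(r=x,w=x). No conflict.
Steps 6,7: C(r=x,w=x) vs B(r=y,w=y). No conflict.
Steps 7,8: same thread (B). No race.
Steps 8,9: B(r=y,w=y) vs A(r=x,w=x). No conflict.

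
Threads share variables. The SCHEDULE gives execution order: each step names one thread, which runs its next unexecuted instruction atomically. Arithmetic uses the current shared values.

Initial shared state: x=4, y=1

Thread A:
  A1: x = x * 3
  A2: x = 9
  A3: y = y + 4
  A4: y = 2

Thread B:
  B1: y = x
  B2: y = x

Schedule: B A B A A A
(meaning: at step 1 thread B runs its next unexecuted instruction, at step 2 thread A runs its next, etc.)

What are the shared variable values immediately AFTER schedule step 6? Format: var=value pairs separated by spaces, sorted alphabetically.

Step 1: thread B executes B1 (y = x). Shared: x=4 y=4. PCs: A@0 B@1
Step 2: thread A executes A1 (x = x * 3). Shared: x=12 y=4. PCs: A@1 B@1
Step 3: thread B executes B2 (y = x). Shared: x=12 y=12. PCs: A@1 B@2
Step 4: thread A executes A2 (x = 9). Shared: x=9 y=12. PCs: A@2 B@2
Step 5: thread A executes A3 (y = y + 4). Shared: x=9 y=16. PCs: A@3 B@2
Step 6: thread A executes A4 (y = 2). Shared: x=9 y=2. PCs: A@4 B@2

Answer: x=9 y=2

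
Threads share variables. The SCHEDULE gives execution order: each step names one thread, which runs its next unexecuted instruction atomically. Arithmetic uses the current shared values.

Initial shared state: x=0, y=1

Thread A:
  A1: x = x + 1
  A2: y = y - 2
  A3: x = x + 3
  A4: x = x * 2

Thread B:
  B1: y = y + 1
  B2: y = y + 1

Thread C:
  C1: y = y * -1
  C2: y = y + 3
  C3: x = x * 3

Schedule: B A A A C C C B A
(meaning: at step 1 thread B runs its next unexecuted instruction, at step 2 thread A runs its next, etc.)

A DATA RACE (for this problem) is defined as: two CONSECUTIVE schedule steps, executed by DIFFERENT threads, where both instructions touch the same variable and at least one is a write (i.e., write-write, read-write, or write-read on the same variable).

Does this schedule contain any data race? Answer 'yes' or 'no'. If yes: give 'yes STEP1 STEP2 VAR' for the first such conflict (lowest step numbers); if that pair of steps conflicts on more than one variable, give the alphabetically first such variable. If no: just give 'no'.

Answer: no

Derivation:
Steps 1,2: B(r=y,w=y) vs A(r=x,w=x). No conflict.
Steps 2,3: same thread (A). No race.
Steps 3,4: same thread (A). No race.
Steps 4,5: A(r=x,w=x) vs C(r=y,w=y). No conflict.
Steps 5,6: same thread (C). No race.
Steps 6,7: same thread (C). No race.
Steps 7,8: C(r=x,w=x) vs B(r=y,w=y). No conflict.
Steps 8,9: B(r=y,w=y) vs A(r=x,w=x). No conflict.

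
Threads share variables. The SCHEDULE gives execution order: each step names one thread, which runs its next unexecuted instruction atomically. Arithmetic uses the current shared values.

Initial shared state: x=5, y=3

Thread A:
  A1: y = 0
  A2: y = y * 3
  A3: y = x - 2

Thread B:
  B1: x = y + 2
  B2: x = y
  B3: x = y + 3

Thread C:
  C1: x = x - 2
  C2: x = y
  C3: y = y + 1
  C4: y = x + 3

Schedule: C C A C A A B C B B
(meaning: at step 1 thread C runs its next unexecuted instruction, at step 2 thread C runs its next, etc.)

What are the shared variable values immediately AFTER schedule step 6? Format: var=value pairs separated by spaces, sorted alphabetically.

Step 1: thread C executes C1 (x = x - 2). Shared: x=3 y=3. PCs: A@0 B@0 C@1
Step 2: thread C executes C2 (x = y). Shared: x=3 y=3. PCs: A@0 B@0 C@2
Step 3: thread A executes A1 (y = 0). Shared: x=3 y=0. PCs: A@1 B@0 C@2
Step 4: thread C executes C3 (y = y + 1). Shared: x=3 y=1. PCs: A@1 B@0 C@3
Step 5: thread A executes A2 (y = y * 3). Shared: x=3 y=3. PCs: A@2 B@0 C@3
Step 6: thread A executes A3 (y = x - 2). Shared: x=3 y=1. PCs: A@3 B@0 C@3

Answer: x=3 y=1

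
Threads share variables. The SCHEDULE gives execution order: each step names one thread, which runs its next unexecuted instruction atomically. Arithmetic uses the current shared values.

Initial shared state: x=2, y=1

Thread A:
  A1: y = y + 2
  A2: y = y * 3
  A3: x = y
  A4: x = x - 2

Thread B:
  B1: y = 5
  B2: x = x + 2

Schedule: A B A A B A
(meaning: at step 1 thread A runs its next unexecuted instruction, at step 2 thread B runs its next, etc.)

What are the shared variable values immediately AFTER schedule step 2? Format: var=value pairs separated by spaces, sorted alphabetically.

Answer: x=2 y=5

Derivation:
Step 1: thread A executes A1 (y = y + 2). Shared: x=2 y=3. PCs: A@1 B@0
Step 2: thread B executes B1 (y = 5). Shared: x=2 y=5. PCs: A@1 B@1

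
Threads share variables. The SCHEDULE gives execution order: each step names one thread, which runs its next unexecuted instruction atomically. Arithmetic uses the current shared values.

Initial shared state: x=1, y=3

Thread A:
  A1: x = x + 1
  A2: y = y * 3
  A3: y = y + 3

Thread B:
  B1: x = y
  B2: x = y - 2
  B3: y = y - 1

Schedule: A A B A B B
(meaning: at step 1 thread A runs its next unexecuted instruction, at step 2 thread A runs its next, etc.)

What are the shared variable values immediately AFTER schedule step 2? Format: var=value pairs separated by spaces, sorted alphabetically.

Answer: x=2 y=9

Derivation:
Step 1: thread A executes A1 (x = x + 1). Shared: x=2 y=3. PCs: A@1 B@0
Step 2: thread A executes A2 (y = y * 3). Shared: x=2 y=9. PCs: A@2 B@0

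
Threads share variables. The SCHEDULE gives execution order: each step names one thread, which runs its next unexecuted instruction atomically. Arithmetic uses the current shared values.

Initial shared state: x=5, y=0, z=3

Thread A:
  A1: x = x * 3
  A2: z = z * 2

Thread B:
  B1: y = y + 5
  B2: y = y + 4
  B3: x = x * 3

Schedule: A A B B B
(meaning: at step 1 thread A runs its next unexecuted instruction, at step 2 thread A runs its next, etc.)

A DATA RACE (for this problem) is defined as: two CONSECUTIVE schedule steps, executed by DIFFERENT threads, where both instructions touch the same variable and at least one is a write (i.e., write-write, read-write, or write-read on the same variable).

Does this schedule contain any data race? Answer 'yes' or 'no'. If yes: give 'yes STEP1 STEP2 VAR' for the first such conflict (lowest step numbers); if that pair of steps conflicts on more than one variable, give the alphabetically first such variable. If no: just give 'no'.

Steps 1,2: same thread (A). No race.
Steps 2,3: A(r=z,w=z) vs B(r=y,w=y). No conflict.
Steps 3,4: same thread (B). No race.
Steps 4,5: same thread (B). No race.

Answer: no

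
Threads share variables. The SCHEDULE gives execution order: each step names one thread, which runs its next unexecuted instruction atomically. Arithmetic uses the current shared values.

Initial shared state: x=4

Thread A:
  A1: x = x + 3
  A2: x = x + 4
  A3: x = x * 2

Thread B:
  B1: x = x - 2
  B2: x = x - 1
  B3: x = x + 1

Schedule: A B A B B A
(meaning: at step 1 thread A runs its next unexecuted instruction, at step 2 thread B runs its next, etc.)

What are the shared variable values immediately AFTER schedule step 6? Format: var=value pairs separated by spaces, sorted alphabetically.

Answer: x=18

Derivation:
Step 1: thread A executes A1 (x = x + 3). Shared: x=7. PCs: A@1 B@0
Step 2: thread B executes B1 (x = x - 2). Shared: x=5. PCs: A@1 B@1
Step 3: thread A executes A2 (x = x + 4). Shared: x=9. PCs: A@2 B@1
Step 4: thread B executes B2 (x = x - 1). Shared: x=8. PCs: A@2 B@2
Step 5: thread B executes B3 (x = x + 1). Shared: x=9. PCs: A@2 B@3
Step 6: thread A executes A3 (x = x * 2). Shared: x=18. PCs: A@3 B@3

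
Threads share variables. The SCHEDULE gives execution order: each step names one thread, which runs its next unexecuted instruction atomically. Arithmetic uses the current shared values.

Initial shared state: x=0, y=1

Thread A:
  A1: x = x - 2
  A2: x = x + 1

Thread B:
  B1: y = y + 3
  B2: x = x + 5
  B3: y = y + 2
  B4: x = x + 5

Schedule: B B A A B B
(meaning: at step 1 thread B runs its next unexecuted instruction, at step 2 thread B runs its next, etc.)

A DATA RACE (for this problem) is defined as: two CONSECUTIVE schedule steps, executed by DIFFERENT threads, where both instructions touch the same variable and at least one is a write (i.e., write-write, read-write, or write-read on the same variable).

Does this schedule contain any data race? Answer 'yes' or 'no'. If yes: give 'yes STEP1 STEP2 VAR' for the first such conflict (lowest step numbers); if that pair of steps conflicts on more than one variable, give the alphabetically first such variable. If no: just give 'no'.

Answer: yes 2 3 x

Derivation:
Steps 1,2: same thread (B). No race.
Steps 2,3: B(x = x + 5) vs A(x = x - 2). RACE on x (W-W).
Steps 3,4: same thread (A). No race.
Steps 4,5: A(r=x,w=x) vs B(r=y,w=y). No conflict.
Steps 5,6: same thread (B). No race.
First conflict at steps 2,3.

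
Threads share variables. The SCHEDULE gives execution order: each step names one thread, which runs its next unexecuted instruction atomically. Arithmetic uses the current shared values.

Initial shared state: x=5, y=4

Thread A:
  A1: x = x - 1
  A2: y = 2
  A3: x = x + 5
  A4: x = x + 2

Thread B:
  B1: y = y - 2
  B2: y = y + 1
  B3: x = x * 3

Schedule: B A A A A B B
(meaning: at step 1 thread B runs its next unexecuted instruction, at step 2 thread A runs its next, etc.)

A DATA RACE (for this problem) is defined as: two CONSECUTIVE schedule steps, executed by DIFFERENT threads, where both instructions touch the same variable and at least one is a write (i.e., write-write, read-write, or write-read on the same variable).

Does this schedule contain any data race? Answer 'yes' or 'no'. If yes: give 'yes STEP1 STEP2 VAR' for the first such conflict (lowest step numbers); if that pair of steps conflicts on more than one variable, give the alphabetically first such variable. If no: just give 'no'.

Steps 1,2: B(r=y,w=y) vs A(r=x,w=x). No conflict.
Steps 2,3: same thread (A). No race.
Steps 3,4: same thread (A). No race.
Steps 4,5: same thread (A). No race.
Steps 5,6: A(r=x,w=x) vs B(r=y,w=y). No conflict.
Steps 6,7: same thread (B). No race.

Answer: no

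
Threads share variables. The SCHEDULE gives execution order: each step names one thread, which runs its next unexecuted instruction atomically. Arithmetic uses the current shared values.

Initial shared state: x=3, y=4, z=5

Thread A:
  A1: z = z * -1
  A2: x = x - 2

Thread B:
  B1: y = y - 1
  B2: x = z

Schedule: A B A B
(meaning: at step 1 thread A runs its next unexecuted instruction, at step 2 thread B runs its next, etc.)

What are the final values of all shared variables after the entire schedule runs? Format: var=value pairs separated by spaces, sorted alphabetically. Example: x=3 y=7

Answer: x=-5 y=3 z=-5

Derivation:
Step 1: thread A executes A1 (z = z * -1). Shared: x=3 y=4 z=-5. PCs: A@1 B@0
Step 2: thread B executes B1 (y = y - 1). Shared: x=3 y=3 z=-5. PCs: A@1 B@1
Step 3: thread A executes A2 (x = x - 2). Shared: x=1 y=3 z=-5. PCs: A@2 B@1
Step 4: thread B executes B2 (x = z). Shared: x=-5 y=3 z=-5. PCs: A@2 B@2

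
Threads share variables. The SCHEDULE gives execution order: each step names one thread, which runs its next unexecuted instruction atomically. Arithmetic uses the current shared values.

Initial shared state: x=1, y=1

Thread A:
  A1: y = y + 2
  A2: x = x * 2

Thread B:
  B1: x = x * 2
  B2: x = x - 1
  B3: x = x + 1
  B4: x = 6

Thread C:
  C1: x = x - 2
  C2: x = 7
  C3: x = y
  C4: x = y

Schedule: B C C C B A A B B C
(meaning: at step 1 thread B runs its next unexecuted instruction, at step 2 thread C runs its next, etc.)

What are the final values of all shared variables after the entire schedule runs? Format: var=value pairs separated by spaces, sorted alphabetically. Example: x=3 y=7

Step 1: thread B executes B1 (x = x * 2). Shared: x=2 y=1. PCs: A@0 B@1 C@0
Step 2: thread C executes C1 (x = x - 2). Shared: x=0 y=1. PCs: A@0 B@1 C@1
Step 3: thread C executes C2 (x = 7). Shared: x=7 y=1. PCs: A@0 B@1 C@2
Step 4: thread C executes C3 (x = y). Shared: x=1 y=1. PCs: A@0 B@1 C@3
Step 5: thread B executes B2 (x = x - 1). Shared: x=0 y=1. PCs: A@0 B@2 C@3
Step 6: thread A executes A1 (y = y + 2). Shared: x=0 y=3. PCs: A@1 B@2 C@3
Step 7: thread A executes A2 (x = x * 2). Shared: x=0 y=3. PCs: A@2 B@2 C@3
Step 8: thread B executes B3 (x = x + 1). Shared: x=1 y=3. PCs: A@2 B@3 C@3
Step 9: thread B executes B4 (x = 6). Shared: x=6 y=3. PCs: A@2 B@4 C@3
Step 10: thread C executes C4 (x = y). Shared: x=3 y=3. PCs: A@2 B@4 C@4

Answer: x=3 y=3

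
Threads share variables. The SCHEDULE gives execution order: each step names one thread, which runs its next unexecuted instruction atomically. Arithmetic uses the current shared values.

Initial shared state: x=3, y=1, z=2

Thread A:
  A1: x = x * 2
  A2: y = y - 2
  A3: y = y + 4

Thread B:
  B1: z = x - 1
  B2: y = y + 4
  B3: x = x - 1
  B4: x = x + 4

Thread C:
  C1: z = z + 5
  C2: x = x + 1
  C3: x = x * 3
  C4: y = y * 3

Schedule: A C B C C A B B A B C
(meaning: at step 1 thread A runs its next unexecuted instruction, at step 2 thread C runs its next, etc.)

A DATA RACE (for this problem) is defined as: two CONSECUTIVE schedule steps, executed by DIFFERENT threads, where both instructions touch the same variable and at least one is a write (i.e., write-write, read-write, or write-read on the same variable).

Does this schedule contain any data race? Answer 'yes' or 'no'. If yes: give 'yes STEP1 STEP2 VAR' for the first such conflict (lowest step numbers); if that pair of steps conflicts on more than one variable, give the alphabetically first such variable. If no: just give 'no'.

Answer: yes 2 3 z

Derivation:
Steps 1,2: A(r=x,w=x) vs C(r=z,w=z). No conflict.
Steps 2,3: C(z = z + 5) vs B(z = x - 1). RACE on z (W-W).
Steps 3,4: B(z = x - 1) vs C(x = x + 1). RACE on x (R-W).
Steps 4,5: same thread (C). No race.
Steps 5,6: C(r=x,w=x) vs A(r=y,w=y). No conflict.
Steps 6,7: A(y = y - 2) vs B(y = y + 4). RACE on y (W-W).
Steps 7,8: same thread (B). No race.
Steps 8,9: B(r=x,w=x) vs A(r=y,w=y). No conflict.
Steps 9,10: A(r=y,w=y) vs B(r=x,w=x). No conflict.
Steps 10,11: B(r=x,w=x) vs C(r=y,w=y). No conflict.
First conflict at steps 2,3.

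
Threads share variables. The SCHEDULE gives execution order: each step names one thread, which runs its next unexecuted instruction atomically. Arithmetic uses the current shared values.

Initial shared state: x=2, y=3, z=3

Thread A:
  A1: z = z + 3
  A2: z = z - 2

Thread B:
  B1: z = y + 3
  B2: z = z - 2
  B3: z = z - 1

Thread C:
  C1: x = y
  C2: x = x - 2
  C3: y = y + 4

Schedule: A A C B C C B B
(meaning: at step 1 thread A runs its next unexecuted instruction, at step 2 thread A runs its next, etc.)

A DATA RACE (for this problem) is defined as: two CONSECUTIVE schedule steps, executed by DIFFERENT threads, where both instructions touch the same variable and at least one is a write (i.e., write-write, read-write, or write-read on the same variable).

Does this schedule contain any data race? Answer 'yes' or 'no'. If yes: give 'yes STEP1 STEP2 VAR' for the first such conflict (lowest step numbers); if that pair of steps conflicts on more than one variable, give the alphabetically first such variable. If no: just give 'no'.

Answer: no

Derivation:
Steps 1,2: same thread (A). No race.
Steps 2,3: A(r=z,w=z) vs C(r=y,w=x). No conflict.
Steps 3,4: C(r=y,w=x) vs B(r=y,w=z). No conflict.
Steps 4,5: B(r=y,w=z) vs C(r=x,w=x). No conflict.
Steps 5,6: same thread (C). No race.
Steps 6,7: C(r=y,w=y) vs B(r=z,w=z). No conflict.
Steps 7,8: same thread (B). No race.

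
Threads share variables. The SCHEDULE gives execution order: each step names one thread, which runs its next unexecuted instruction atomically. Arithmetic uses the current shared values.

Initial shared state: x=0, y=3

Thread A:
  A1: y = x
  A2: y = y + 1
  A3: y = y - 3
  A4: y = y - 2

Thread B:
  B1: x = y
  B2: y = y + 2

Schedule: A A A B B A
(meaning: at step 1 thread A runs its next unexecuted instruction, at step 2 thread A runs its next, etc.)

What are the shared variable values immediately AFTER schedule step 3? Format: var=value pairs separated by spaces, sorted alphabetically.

Answer: x=0 y=-2

Derivation:
Step 1: thread A executes A1 (y = x). Shared: x=0 y=0. PCs: A@1 B@0
Step 2: thread A executes A2 (y = y + 1). Shared: x=0 y=1. PCs: A@2 B@0
Step 3: thread A executes A3 (y = y - 3). Shared: x=0 y=-2. PCs: A@3 B@0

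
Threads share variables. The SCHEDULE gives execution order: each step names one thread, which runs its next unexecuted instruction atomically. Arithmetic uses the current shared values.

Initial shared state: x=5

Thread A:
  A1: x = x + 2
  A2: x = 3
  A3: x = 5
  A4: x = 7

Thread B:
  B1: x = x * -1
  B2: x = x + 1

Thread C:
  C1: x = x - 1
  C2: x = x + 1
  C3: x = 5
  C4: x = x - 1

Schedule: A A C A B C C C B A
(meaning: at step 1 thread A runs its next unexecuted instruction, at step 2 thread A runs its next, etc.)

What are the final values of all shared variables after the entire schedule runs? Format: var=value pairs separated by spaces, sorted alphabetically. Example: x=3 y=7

Step 1: thread A executes A1 (x = x + 2). Shared: x=7. PCs: A@1 B@0 C@0
Step 2: thread A executes A2 (x = 3). Shared: x=3. PCs: A@2 B@0 C@0
Step 3: thread C executes C1 (x = x - 1). Shared: x=2. PCs: A@2 B@0 C@1
Step 4: thread A executes A3 (x = 5). Shared: x=5. PCs: A@3 B@0 C@1
Step 5: thread B executes B1 (x = x * -1). Shared: x=-5. PCs: A@3 B@1 C@1
Step 6: thread C executes C2 (x = x + 1). Shared: x=-4. PCs: A@3 B@1 C@2
Step 7: thread C executes C3 (x = 5). Shared: x=5. PCs: A@3 B@1 C@3
Step 8: thread C executes C4 (x = x - 1). Shared: x=4. PCs: A@3 B@1 C@4
Step 9: thread B executes B2 (x = x + 1). Shared: x=5. PCs: A@3 B@2 C@4
Step 10: thread A executes A4 (x = 7). Shared: x=7. PCs: A@4 B@2 C@4

Answer: x=7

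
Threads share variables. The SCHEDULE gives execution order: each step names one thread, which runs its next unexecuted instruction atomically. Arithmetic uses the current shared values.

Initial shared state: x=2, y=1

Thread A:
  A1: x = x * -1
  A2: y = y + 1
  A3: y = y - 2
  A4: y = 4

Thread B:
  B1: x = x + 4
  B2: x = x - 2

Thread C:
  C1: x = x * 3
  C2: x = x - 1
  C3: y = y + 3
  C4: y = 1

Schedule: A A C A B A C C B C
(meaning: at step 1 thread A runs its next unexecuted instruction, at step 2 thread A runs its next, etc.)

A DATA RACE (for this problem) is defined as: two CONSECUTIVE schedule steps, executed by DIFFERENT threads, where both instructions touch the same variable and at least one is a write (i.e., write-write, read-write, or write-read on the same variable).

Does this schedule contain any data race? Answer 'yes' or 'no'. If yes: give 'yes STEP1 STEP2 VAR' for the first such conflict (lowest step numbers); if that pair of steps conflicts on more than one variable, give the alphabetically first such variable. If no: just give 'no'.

Steps 1,2: same thread (A). No race.
Steps 2,3: A(r=y,w=y) vs C(r=x,w=x). No conflict.
Steps 3,4: C(r=x,w=x) vs A(r=y,w=y). No conflict.
Steps 4,5: A(r=y,w=y) vs B(r=x,w=x). No conflict.
Steps 5,6: B(r=x,w=x) vs A(r=-,w=y). No conflict.
Steps 6,7: A(r=-,w=y) vs C(r=x,w=x). No conflict.
Steps 7,8: same thread (C). No race.
Steps 8,9: C(r=y,w=y) vs B(r=x,w=x). No conflict.
Steps 9,10: B(r=x,w=x) vs C(r=-,w=y). No conflict.

Answer: no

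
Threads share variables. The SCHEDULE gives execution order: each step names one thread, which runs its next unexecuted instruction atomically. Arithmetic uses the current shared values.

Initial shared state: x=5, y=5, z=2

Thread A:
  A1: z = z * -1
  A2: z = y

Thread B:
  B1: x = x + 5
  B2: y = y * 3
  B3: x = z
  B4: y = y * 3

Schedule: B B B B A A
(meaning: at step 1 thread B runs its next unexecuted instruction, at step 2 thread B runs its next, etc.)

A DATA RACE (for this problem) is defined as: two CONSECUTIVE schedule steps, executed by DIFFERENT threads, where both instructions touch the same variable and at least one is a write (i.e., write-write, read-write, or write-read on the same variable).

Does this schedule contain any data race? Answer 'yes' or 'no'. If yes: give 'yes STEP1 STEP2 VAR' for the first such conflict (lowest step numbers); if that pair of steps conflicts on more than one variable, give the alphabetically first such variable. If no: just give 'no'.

Steps 1,2: same thread (B). No race.
Steps 2,3: same thread (B). No race.
Steps 3,4: same thread (B). No race.
Steps 4,5: B(r=y,w=y) vs A(r=z,w=z). No conflict.
Steps 5,6: same thread (A). No race.

Answer: no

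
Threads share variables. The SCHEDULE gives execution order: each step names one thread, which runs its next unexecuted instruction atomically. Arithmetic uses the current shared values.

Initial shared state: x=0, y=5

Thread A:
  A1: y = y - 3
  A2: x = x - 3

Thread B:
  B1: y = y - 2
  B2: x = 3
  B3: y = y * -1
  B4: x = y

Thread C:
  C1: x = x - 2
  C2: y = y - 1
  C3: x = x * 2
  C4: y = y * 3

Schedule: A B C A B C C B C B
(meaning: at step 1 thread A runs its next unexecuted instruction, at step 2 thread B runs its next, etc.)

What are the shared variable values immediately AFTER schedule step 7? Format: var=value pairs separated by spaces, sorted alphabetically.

Answer: x=6 y=-1

Derivation:
Step 1: thread A executes A1 (y = y - 3). Shared: x=0 y=2. PCs: A@1 B@0 C@0
Step 2: thread B executes B1 (y = y - 2). Shared: x=0 y=0. PCs: A@1 B@1 C@0
Step 3: thread C executes C1 (x = x - 2). Shared: x=-2 y=0. PCs: A@1 B@1 C@1
Step 4: thread A executes A2 (x = x - 3). Shared: x=-5 y=0. PCs: A@2 B@1 C@1
Step 5: thread B executes B2 (x = 3). Shared: x=3 y=0. PCs: A@2 B@2 C@1
Step 6: thread C executes C2 (y = y - 1). Shared: x=3 y=-1. PCs: A@2 B@2 C@2
Step 7: thread C executes C3 (x = x * 2). Shared: x=6 y=-1. PCs: A@2 B@2 C@3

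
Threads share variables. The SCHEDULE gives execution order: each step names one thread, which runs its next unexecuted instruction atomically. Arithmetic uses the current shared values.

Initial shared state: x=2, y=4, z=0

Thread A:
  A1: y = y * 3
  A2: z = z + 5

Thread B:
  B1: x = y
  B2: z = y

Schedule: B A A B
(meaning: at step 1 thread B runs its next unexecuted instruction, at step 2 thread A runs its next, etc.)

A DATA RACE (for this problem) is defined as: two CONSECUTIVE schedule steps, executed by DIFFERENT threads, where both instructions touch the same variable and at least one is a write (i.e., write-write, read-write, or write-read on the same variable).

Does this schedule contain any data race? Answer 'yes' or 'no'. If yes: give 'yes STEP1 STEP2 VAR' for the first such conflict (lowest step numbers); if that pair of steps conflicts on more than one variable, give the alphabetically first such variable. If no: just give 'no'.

Answer: yes 1 2 y

Derivation:
Steps 1,2: B(x = y) vs A(y = y * 3). RACE on y (R-W).
Steps 2,3: same thread (A). No race.
Steps 3,4: A(z = z + 5) vs B(z = y). RACE on z (W-W).
First conflict at steps 1,2.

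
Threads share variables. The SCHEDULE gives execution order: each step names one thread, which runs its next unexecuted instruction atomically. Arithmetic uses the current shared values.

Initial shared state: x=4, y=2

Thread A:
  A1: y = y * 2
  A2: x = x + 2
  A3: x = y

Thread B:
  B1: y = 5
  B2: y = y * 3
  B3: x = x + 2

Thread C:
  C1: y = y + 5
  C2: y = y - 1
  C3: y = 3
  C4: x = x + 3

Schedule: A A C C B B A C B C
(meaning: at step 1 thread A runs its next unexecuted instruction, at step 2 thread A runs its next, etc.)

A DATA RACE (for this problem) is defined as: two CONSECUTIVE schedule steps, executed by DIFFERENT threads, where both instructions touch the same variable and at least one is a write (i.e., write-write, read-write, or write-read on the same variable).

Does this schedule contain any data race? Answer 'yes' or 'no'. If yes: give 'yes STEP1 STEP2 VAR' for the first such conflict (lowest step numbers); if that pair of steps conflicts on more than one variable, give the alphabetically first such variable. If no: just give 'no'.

Answer: yes 4 5 y

Derivation:
Steps 1,2: same thread (A). No race.
Steps 2,3: A(r=x,w=x) vs C(r=y,w=y). No conflict.
Steps 3,4: same thread (C). No race.
Steps 4,5: C(y = y - 1) vs B(y = 5). RACE on y (W-W).
Steps 5,6: same thread (B). No race.
Steps 6,7: B(y = y * 3) vs A(x = y). RACE on y (W-R).
Steps 7,8: A(x = y) vs C(y = 3). RACE on y (R-W).
Steps 8,9: C(r=-,w=y) vs B(r=x,w=x). No conflict.
Steps 9,10: B(x = x + 2) vs C(x = x + 3). RACE on x (W-W).
First conflict at steps 4,5.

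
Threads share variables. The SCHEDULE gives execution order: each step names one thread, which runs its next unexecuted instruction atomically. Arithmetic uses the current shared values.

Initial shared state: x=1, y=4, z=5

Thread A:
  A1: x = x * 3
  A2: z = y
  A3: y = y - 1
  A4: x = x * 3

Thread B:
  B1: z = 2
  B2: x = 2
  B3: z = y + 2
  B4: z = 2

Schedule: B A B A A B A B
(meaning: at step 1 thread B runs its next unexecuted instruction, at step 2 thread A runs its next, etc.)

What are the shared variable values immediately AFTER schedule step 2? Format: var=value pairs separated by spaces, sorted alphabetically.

Step 1: thread B executes B1 (z = 2). Shared: x=1 y=4 z=2. PCs: A@0 B@1
Step 2: thread A executes A1 (x = x * 3). Shared: x=3 y=4 z=2. PCs: A@1 B@1

Answer: x=3 y=4 z=2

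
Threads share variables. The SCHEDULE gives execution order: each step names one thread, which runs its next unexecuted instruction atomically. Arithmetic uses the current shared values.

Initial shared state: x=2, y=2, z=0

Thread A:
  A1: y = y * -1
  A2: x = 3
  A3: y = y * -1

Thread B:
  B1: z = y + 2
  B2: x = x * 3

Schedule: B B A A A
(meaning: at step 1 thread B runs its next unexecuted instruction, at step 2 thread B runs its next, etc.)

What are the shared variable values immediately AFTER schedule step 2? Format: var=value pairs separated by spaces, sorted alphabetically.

Answer: x=6 y=2 z=4

Derivation:
Step 1: thread B executes B1 (z = y + 2). Shared: x=2 y=2 z=4. PCs: A@0 B@1
Step 2: thread B executes B2 (x = x * 3). Shared: x=6 y=2 z=4. PCs: A@0 B@2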